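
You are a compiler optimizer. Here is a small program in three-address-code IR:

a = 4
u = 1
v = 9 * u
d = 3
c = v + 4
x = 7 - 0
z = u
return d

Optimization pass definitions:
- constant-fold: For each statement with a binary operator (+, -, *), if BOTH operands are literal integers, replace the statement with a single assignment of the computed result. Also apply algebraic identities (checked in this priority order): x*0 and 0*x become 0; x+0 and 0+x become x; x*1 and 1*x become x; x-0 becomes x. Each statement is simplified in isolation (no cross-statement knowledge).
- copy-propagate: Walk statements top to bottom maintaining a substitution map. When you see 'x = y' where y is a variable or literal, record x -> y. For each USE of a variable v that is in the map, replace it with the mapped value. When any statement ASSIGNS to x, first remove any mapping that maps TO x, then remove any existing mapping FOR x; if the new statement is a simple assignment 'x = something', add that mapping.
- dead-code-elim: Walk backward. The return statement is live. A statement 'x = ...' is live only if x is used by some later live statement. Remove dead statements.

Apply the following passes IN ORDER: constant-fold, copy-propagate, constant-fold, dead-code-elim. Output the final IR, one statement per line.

Answer: return 3

Derivation:
Initial IR:
  a = 4
  u = 1
  v = 9 * u
  d = 3
  c = v + 4
  x = 7 - 0
  z = u
  return d
After constant-fold (8 stmts):
  a = 4
  u = 1
  v = 9 * u
  d = 3
  c = v + 4
  x = 7
  z = u
  return d
After copy-propagate (8 stmts):
  a = 4
  u = 1
  v = 9 * 1
  d = 3
  c = v + 4
  x = 7
  z = 1
  return 3
After constant-fold (8 stmts):
  a = 4
  u = 1
  v = 9
  d = 3
  c = v + 4
  x = 7
  z = 1
  return 3
After dead-code-elim (1 stmts):
  return 3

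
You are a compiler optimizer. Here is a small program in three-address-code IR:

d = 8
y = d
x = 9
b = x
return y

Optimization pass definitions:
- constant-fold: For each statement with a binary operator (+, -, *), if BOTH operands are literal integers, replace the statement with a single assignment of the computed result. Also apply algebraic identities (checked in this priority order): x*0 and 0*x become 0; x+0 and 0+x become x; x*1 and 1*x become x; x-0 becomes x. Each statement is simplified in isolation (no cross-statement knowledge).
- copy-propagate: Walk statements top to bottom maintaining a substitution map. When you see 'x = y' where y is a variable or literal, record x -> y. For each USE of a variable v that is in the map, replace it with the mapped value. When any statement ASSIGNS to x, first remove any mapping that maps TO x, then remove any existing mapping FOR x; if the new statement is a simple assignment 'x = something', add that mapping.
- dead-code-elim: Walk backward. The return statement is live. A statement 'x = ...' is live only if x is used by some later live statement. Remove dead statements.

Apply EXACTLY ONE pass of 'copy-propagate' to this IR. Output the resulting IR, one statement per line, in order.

Applying copy-propagate statement-by-statement:
  [1] d = 8  (unchanged)
  [2] y = d  -> y = 8
  [3] x = 9  (unchanged)
  [4] b = x  -> b = 9
  [5] return y  -> return 8
Result (5 stmts):
  d = 8
  y = 8
  x = 9
  b = 9
  return 8

Answer: d = 8
y = 8
x = 9
b = 9
return 8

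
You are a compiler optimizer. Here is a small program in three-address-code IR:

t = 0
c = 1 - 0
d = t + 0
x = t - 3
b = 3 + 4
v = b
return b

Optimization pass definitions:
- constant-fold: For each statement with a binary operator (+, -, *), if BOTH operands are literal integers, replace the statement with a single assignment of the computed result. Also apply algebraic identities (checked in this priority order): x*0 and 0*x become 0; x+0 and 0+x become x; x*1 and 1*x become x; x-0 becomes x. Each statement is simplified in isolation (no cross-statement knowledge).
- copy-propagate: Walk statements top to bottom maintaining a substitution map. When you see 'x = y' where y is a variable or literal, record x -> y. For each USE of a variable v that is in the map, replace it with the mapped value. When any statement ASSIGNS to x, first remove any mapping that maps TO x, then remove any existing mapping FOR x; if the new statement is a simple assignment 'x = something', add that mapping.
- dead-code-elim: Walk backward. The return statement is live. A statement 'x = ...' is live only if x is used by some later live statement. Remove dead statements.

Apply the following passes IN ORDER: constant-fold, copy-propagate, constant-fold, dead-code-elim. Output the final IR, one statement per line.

Answer: return 7

Derivation:
Initial IR:
  t = 0
  c = 1 - 0
  d = t + 0
  x = t - 3
  b = 3 + 4
  v = b
  return b
After constant-fold (7 stmts):
  t = 0
  c = 1
  d = t
  x = t - 3
  b = 7
  v = b
  return b
After copy-propagate (7 stmts):
  t = 0
  c = 1
  d = 0
  x = 0 - 3
  b = 7
  v = 7
  return 7
After constant-fold (7 stmts):
  t = 0
  c = 1
  d = 0
  x = -3
  b = 7
  v = 7
  return 7
After dead-code-elim (1 stmts):
  return 7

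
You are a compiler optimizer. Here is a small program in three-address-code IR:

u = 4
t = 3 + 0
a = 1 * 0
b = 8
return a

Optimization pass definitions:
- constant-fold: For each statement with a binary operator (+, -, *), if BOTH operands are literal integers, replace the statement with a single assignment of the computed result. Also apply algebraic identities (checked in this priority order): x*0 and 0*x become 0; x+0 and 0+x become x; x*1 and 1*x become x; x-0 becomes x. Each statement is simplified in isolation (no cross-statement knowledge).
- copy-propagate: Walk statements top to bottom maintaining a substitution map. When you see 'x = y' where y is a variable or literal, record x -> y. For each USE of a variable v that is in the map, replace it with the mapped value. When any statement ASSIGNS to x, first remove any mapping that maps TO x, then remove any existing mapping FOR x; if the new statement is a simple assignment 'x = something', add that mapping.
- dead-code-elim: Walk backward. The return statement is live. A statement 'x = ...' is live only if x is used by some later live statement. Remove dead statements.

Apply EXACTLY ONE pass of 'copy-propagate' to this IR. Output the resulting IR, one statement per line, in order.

Answer: u = 4
t = 3 + 0
a = 1 * 0
b = 8
return a

Derivation:
Applying copy-propagate statement-by-statement:
  [1] u = 4  (unchanged)
  [2] t = 3 + 0  (unchanged)
  [3] a = 1 * 0  (unchanged)
  [4] b = 8  (unchanged)
  [5] return a  (unchanged)
Result (5 stmts):
  u = 4
  t = 3 + 0
  a = 1 * 0
  b = 8
  return a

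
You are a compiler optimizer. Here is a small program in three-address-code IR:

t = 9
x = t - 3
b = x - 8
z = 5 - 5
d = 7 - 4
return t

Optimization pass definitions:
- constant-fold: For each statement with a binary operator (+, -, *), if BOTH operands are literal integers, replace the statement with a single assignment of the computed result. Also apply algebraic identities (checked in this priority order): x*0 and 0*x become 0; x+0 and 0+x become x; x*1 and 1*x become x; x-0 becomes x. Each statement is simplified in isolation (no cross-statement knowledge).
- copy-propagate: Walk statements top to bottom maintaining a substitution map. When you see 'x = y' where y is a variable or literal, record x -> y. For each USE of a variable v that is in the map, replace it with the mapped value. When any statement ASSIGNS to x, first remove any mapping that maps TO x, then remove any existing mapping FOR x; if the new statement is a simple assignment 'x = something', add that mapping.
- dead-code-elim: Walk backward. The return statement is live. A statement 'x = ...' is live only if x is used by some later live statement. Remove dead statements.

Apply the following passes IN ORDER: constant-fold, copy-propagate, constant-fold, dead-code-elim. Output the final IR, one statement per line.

Initial IR:
  t = 9
  x = t - 3
  b = x - 8
  z = 5 - 5
  d = 7 - 4
  return t
After constant-fold (6 stmts):
  t = 9
  x = t - 3
  b = x - 8
  z = 0
  d = 3
  return t
After copy-propagate (6 stmts):
  t = 9
  x = 9 - 3
  b = x - 8
  z = 0
  d = 3
  return 9
After constant-fold (6 stmts):
  t = 9
  x = 6
  b = x - 8
  z = 0
  d = 3
  return 9
After dead-code-elim (1 stmts):
  return 9

Answer: return 9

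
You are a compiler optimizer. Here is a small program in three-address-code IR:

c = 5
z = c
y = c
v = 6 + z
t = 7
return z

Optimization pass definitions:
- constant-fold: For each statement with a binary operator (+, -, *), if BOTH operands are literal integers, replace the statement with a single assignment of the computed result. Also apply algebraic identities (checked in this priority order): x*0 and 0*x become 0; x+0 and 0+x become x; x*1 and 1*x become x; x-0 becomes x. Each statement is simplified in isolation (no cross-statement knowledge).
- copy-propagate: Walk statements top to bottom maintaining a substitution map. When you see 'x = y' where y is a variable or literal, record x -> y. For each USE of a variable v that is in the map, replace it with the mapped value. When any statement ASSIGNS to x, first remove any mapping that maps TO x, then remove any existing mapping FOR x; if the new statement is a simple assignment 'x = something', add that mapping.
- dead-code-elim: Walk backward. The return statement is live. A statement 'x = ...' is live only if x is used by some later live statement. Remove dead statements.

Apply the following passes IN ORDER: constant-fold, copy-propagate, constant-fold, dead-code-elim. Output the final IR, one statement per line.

Initial IR:
  c = 5
  z = c
  y = c
  v = 6 + z
  t = 7
  return z
After constant-fold (6 stmts):
  c = 5
  z = c
  y = c
  v = 6 + z
  t = 7
  return z
After copy-propagate (6 stmts):
  c = 5
  z = 5
  y = 5
  v = 6 + 5
  t = 7
  return 5
After constant-fold (6 stmts):
  c = 5
  z = 5
  y = 5
  v = 11
  t = 7
  return 5
After dead-code-elim (1 stmts):
  return 5

Answer: return 5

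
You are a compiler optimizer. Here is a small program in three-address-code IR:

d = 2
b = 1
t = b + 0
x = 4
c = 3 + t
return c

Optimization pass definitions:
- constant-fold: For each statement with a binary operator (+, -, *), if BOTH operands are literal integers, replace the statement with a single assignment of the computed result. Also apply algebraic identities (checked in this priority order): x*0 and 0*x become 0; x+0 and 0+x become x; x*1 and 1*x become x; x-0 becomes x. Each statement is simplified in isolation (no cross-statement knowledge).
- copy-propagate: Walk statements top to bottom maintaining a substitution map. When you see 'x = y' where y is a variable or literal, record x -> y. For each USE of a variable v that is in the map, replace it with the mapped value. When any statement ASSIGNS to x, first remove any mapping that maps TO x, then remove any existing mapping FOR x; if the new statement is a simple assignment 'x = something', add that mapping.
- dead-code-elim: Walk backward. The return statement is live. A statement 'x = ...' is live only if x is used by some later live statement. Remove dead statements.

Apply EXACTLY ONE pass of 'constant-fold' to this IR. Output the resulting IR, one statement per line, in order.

Answer: d = 2
b = 1
t = b
x = 4
c = 3 + t
return c

Derivation:
Applying constant-fold statement-by-statement:
  [1] d = 2  (unchanged)
  [2] b = 1  (unchanged)
  [3] t = b + 0  -> t = b
  [4] x = 4  (unchanged)
  [5] c = 3 + t  (unchanged)
  [6] return c  (unchanged)
Result (6 stmts):
  d = 2
  b = 1
  t = b
  x = 4
  c = 3 + t
  return c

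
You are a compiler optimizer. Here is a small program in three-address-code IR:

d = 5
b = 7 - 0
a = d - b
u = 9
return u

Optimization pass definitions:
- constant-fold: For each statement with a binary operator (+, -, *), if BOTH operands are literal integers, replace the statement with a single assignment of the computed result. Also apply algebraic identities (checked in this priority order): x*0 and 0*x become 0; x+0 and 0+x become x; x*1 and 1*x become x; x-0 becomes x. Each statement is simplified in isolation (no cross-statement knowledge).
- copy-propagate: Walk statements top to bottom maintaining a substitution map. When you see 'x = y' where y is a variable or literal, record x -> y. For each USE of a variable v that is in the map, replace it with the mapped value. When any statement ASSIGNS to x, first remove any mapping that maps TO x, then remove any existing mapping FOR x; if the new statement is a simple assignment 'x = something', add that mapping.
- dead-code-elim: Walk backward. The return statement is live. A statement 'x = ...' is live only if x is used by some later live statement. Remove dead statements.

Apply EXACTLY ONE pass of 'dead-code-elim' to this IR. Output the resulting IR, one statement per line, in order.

Applying dead-code-elim statement-by-statement:
  [5] return u  -> KEEP (return); live=['u']
  [4] u = 9  -> KEEP; live=[]
  [3] a = d - b  -> DEAD (a not live)
  [2] b = 7 - 0  -> DEAD (b not live)
  [1] d = 5  -> DEAD (d not live)
Result (2 stmts):
  u = 9
  return u

Answer: u = 9
return u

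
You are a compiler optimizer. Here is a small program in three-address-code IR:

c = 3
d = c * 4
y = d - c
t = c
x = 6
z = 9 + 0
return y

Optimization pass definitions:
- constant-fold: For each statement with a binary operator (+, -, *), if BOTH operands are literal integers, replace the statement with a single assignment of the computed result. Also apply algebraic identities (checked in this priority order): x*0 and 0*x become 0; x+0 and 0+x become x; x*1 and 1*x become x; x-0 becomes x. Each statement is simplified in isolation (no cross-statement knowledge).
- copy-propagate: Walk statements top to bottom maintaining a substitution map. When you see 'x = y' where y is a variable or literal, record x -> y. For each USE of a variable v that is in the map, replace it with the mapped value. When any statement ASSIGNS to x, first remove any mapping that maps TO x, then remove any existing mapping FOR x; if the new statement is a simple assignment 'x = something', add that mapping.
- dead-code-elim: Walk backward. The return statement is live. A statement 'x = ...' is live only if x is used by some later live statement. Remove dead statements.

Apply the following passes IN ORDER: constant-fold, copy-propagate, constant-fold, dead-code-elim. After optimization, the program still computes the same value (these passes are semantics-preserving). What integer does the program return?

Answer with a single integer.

Initial IR:
  c = 3
  d = c * 4
  y = d - c
  t = c
  x = 6
  z = 9 + 0
  return y
After constant-fold (7 stmts):
  c = 3
  d = c * 4
  y = d - c
  t = c
  x = 6
  z = 9
  return y
After copy-propagate (7 stmts):
  c = 3
  d = 3 * 4
  y = d - 3
  t = 3
  x = 6
  z = 9
  return y
After constant-fold (7 stmts):
  c = 3
  d = 12
  y = d - 3
  t = 3
  x = 6
  z = 9
  return y
After dead-code-elim (3 stmts):
  d = 12
  y = d - 3
  return y
Evaluate:
  c = 3  =>  c = 3
  d = c * 4  =>  d = 12
  y = d - c  =>  y = 9
  t = c  =>  t = 3
  x = 6  =>  x = 6
  z = 9 + 0  =>  z = 9
  return y = 9

Answer: 9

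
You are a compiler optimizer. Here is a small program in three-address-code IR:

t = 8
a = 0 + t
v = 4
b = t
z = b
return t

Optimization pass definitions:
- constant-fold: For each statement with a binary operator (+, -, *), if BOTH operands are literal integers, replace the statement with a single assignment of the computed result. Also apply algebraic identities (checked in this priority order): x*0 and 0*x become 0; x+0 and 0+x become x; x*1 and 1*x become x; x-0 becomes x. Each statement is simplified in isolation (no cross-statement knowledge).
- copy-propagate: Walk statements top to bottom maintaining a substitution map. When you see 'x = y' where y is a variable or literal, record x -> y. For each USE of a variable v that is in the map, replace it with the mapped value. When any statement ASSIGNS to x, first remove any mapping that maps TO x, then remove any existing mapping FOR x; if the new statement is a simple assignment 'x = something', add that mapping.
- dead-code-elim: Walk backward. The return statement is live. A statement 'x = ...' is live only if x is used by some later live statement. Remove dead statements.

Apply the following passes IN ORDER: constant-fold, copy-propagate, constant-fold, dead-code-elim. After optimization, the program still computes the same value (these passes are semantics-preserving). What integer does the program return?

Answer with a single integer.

Initial IR:
  t = 8
  a = 0 + t
  v = 4
  b = t
  z = b
  return t
After constant-fold (6 stmts):
  t = 8
  a = t
  v = 4
  b = t
  z = b
  return t
After copy-propagate (6 stmts):
  t = 8
  a = 8
  v = 4
  b = 8
  z = 8
  return 8
After constant-fold (6 stmts):
  t = 8
  a = 8
  v = 4
  b = 8
  z = 8
  return 8
After dead-code-elim (1 stmts):
  return 8
Evaluate:
  t = 8  =>  t = 8
  a = 0 + t  =>  a = 8
  v = 4  =>  v = 4
  b = t  =>  b = 8
  z = b  =>  z = 8
  return t = 8

Answer: 8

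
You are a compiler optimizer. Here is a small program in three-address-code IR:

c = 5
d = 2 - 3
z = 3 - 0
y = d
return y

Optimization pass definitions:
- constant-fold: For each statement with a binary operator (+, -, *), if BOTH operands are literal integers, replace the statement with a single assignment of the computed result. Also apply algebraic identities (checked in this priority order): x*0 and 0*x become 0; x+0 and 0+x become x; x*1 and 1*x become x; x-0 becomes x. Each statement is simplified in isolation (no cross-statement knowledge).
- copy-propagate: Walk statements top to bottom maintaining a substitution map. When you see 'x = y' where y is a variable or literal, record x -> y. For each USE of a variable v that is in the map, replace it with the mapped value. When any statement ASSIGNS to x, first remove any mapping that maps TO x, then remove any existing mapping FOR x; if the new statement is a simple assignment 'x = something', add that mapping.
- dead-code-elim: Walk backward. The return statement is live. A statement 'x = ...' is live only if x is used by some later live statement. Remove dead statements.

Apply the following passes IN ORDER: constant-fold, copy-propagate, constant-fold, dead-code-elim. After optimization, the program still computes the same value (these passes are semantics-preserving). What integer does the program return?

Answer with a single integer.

Initial IR:
  c = 5
  d = 2 - 3
  z = 3 - 0
  y = d
  return y
After constant-fold (5 stmts):
  c = 5
  d = -1
  z = 3
  y = d
  return y
After copy-propagate (5 stmts):
  c = 5
  d = -1
  z = 3
  y = -1
  return -1
After constant-fold (5 stmts):
  c = 5
  d = -1
  z = 3
  y = -1
  return -1
After dead-code-elim (1 stmts):
  return -1
Evaluate:
  c = 5  =>  c = 5
  d = 2 - 3  =>  d = -1
  z = 3 - 0  =>  z = 3
  y = d  =>  y = -1
  return y = -1

Answer: -1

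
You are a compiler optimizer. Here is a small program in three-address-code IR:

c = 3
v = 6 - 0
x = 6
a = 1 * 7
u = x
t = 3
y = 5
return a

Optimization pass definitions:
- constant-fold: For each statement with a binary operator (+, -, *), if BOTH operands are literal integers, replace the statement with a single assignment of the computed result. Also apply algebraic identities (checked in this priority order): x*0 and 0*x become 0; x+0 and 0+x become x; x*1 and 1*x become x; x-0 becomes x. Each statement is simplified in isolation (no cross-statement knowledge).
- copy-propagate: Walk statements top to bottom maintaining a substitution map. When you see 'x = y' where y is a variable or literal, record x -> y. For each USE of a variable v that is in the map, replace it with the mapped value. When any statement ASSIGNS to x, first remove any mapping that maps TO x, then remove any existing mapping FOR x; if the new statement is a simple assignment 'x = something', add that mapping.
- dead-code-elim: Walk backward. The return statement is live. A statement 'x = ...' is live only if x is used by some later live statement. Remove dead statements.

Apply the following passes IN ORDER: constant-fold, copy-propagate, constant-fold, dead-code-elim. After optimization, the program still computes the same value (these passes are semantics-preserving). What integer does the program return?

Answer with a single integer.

Initial IR:
  c = 3
  v = 6 - 0
  x = 6
  a = 1 * 7
  u = x
  t = 3
  y = 5
  return a
After constant-fold (8 stmts):
  c = 3
  v = 6
  x = 6
  a = 7
  u = x
  t = 3
  y = 5
  return a
After copy-propagate (8 stmts):
  c = 3
  v = 6
  x = 6
  a = 7
  u = 6
  t = 3
  y = 5
  return 7
After constant-fold (8 stmts):
  c = 3
  v = 6
  x = 6
  a = 7
  u = 6
  t = 3
  y = 5
  return 7
After dead-code-elim (1 stmts):
  return 7
Evaluate:
  c = 3  =>  c = 3
  v = 6 - 0  =>  v = 6
  x = 6  =>  x = 6
  a = 1 * 7  =>  a = 7
  u = x  =>  u = 6
  t = 3  =>  t = 3
  y = 5  =>  y = 5
  return a = 7

Answer: 7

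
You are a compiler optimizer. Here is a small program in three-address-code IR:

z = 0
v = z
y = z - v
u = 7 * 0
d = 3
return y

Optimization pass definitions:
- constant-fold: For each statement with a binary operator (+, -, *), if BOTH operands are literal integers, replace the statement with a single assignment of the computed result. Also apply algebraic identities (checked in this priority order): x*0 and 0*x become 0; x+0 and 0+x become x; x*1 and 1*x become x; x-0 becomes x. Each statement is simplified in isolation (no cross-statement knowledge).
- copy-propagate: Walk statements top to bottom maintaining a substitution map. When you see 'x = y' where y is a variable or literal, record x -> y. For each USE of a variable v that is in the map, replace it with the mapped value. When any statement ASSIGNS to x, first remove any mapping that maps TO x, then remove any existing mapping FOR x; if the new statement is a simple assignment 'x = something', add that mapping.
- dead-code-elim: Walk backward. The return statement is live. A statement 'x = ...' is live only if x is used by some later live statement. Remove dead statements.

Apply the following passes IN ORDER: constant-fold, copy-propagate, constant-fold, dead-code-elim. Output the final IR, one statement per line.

Initial IR:
  z = 0
  v = z
  y = z - v
  u = 7 * 0
  d = 3
  return y
After constant-fold (6 stmts):
  z = 0
  v = z
  y = z - v
  u = 0
  d = 3
  return y
After copy-propagate (6 stmts):
  z = 0
  v = 0
  y = 0 - 0
  u = 0
  d = 3
  return y
After constant-fold (6 stmts):
  z = 0
  v = 0
  y = 0
  u = 0
  d = 3
  return y
After dead-code-elim (2 stmts):
  y = 0
  return y

Answer: y = 0
return y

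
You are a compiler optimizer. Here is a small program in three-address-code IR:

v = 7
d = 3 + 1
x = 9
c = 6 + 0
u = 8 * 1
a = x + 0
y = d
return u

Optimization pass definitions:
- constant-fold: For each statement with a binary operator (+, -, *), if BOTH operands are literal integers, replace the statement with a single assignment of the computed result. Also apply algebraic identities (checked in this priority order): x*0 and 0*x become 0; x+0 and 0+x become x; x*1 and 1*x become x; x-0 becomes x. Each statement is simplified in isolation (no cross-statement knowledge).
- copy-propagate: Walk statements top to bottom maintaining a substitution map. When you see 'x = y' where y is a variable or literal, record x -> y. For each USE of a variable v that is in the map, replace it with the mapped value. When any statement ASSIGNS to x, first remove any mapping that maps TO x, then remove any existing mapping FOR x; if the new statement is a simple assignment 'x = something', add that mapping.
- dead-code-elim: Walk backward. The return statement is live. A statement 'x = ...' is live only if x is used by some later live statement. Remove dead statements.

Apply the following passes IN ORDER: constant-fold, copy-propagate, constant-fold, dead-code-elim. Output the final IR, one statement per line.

Answer: return 8

Derivation:
Initial IR:
  v = 7
  d = 3 + 1
  x = 9
  c = 6 + 0
  u = 8 * 1
  a = x + 0
  y = d
  return u
After constant-fold (8 stmts):
  v = 7
  d = 4
  x = 9
  c = 6
  u = 8
  a = x
  y = d
  return u
After copy-propagate (8 stmts):
  v = 7
  d = 4
  x = 9
  c = 6
  u = 8
  a = 9
  y = 4
  return 8
After constant-fold (8 stmts):
  v = 7
  d = 4
  x = 9
  c = 6
  u = 8
  a = 9
  y = 4
  return 8
After dead-code-elim (1 stmts):
  return 8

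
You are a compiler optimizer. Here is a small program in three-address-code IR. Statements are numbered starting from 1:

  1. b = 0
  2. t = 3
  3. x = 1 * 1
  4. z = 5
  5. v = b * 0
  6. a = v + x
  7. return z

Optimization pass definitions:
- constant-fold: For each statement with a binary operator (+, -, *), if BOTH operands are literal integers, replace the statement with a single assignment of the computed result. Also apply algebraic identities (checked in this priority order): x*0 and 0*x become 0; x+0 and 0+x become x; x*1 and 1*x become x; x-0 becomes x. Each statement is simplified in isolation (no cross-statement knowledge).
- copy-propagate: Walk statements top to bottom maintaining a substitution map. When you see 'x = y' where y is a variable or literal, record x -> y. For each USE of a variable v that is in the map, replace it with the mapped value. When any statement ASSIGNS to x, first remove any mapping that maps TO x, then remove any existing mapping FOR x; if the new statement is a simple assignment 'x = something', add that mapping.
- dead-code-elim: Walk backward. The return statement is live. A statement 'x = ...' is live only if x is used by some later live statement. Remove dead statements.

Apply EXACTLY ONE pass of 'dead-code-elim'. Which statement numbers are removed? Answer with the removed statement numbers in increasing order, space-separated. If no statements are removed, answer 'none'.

Answer: 1 2 3 5 6

Derivation:
Backward liveness scan:
Stmt 1 'b = 0': DEAD (b not in live set [])
Stmt 2 't = 3': DEAD (t not in live set [])
Stmt 3 'x = 1 * 1': DEAD (x not in live set [])
Stmt 4 'z = 5': KEEP (z is live); live-in = []
Stmt 5 'v = b * 0': DEAD (v not in live set ['z'])
Stmt 6 'a = v + x': DEAD (a not in live set ['z'])
Stmt 7 'return z': KEEP (return); live-in = ['z']
Removed statement numbers: [1, 2, 3, 5, 6]
Surviving IR:
  z = 5
  return z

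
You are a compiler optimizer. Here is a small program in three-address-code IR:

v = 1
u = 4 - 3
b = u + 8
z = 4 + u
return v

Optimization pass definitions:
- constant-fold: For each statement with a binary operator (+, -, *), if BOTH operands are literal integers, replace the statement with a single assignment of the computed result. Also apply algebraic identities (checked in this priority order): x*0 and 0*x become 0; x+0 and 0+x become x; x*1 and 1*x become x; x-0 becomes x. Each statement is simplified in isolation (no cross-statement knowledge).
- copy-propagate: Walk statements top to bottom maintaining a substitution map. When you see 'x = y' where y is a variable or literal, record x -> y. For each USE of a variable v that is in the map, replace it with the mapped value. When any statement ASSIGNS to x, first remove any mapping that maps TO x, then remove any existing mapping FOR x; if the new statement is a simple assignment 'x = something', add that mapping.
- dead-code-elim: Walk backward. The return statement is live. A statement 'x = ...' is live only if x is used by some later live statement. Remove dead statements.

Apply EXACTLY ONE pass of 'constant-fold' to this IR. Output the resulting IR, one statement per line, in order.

Applying constant-fold statement-by-statement:
  [1] v = 1  (unchanged)
  [2] u = 4 - 3  -> u = 1
  [3] b = u + 8  (unchanged)
  [4] z = 4 + u  (unchanged)
  [5] return v  (unchanged)
Result (5 stmts):
  v = 1
  u = 1
  b = u + 8
  z = 4 + u
  return v

Answer: v = 1
u = 1
b = u + 8
z = 4 + u
return v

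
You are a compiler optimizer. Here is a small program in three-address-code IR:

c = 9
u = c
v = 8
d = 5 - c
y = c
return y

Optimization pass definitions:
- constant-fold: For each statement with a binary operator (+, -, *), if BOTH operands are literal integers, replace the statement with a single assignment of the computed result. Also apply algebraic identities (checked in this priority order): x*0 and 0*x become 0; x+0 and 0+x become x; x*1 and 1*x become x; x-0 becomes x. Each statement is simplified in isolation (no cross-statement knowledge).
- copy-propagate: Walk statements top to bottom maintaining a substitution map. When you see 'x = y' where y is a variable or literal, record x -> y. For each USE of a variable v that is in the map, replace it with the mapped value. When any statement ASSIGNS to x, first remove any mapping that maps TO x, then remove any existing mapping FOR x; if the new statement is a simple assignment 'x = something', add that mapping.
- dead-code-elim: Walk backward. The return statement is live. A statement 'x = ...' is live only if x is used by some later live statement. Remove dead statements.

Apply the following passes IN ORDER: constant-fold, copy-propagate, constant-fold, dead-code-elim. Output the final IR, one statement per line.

Answer: return 9

Derivation:
Initial IR:
  c = 9
  u = c
  v = 8
  d = 5 - c
  y = c
  return y
After constant-fold (6 stmts):
  c = 9
  u = c
  v = 8
  d = 5 - c
  y = c
  return y
After copy-propagate (6 stmts):
  c = 9
  u = 9
  v = 8
  d = 5 - 9
  y = 9
  return 9
After constant-fold (6 stmts):
  c = 9
  u = 9
  v = 8
  d = -4
  y = 9
  return 9
After dead-code-elim (1 stmts):
  return 9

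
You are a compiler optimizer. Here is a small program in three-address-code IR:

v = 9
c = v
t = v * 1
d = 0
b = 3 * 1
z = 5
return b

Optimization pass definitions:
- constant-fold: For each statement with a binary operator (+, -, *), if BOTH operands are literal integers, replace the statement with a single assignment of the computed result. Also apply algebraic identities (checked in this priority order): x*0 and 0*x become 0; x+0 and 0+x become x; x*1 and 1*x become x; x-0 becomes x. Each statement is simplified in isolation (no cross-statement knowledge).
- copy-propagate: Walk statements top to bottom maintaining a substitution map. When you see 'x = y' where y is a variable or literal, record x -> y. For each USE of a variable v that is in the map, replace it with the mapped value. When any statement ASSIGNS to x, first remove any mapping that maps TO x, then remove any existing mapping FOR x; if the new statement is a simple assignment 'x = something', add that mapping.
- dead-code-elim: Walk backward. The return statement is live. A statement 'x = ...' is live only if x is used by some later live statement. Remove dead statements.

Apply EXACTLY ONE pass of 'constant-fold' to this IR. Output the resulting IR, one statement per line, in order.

Answer: v = 9
c = v
t = v
d = 0
b = 3
z = 5
return b

Derivation:
Applying constant-fold statement-by-statement:
  [1] v = 9  (unchanged)
  [2] c = v  (unchanged)
  [3] t = v * 1  -> t = v
  [4] d = 0  (unchanged)
  [5] b = 3 * 1  -> b = 3
  [6] z = 5  (unchanged)
  [7] return b  (unchanged)
Result (7 stmts):
  v = 9
  c = v
  t = v
  d = 0
  b = 3
  z = 5
  return b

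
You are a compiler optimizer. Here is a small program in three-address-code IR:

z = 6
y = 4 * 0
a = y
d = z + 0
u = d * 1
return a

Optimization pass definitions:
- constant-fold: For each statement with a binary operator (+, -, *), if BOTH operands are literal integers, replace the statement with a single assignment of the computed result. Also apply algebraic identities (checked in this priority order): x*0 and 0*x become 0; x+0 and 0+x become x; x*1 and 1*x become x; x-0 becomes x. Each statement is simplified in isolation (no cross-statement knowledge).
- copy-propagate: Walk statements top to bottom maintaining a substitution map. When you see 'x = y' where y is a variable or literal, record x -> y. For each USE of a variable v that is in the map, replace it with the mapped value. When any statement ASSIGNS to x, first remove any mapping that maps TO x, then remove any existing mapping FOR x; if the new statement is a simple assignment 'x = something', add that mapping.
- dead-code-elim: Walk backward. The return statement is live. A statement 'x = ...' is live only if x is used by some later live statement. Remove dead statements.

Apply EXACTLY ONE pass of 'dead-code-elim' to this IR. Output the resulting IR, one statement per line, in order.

Applying dead-code-elim statement-by-statement:
  [6] return a  -> KEEP (return); live=['a']
  [5] u = d * 1  -> DEAD (u not live)
  [4] d = z + 0  -> DEAD (d not live)
  [3] a = y  -> KEEP; live=['y']
  [2] y = 4 * 0  -> KEEP; live=[]
  [1] z = 6  -> DEAD (z not live)
Result (3 stmts):
  y = 4 * 0
  a = y
  return a

Answer: y = 4 * 0
a = y
return a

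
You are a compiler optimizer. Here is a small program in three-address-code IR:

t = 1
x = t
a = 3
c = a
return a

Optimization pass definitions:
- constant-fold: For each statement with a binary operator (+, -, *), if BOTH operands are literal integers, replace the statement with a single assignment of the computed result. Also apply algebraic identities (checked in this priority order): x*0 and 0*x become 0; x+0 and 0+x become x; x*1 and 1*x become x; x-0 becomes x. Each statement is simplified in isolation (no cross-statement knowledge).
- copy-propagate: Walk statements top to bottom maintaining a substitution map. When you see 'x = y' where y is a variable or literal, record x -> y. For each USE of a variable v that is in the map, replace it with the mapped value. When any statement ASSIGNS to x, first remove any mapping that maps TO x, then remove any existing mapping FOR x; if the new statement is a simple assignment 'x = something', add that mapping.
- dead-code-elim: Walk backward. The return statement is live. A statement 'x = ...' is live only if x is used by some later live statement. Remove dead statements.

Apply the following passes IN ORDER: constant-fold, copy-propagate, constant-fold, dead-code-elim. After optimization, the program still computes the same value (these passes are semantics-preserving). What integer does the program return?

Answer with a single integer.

Initial IR:
  t = 1
  x = t
  a = 3
  c = a
  return a
After constant-fold (5 stmts):
  t = 1
  x = t
  a = 3
  c = a
  return a
After copy-propagate (5 stmts):
  t = 1
  x = 1
  a = 3
  c = 3
  return 3
After constant-fold (5 stmts):
  t = 1
  x = 1
  a = 3
  c = 3
  return 3
After dead-code-elim (1 stmts):
  return 3
Evaluate:
  t = 1  =>  t = 1
  x = t  =>  x = 1
  a = 3  =>  a = 3
  c = a  =>  c = 3
  return a = 3

Answer: 3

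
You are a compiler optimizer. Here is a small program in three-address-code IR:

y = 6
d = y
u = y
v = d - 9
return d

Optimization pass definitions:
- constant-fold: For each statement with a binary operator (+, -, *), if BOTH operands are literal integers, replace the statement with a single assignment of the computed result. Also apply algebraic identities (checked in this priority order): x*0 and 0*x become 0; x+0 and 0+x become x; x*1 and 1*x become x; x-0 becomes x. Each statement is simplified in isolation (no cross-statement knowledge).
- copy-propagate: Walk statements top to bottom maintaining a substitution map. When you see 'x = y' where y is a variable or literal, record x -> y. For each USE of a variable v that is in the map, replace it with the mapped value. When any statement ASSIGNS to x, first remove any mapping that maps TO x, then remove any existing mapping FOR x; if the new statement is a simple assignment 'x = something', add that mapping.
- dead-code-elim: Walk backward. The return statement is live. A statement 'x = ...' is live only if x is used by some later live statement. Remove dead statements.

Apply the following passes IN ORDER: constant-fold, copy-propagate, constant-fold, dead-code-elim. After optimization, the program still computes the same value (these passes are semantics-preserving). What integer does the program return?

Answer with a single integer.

Answer: 6

Derivation:
Initial IR:
  y = 6
  d = y
  u = y
  v = d - 9
  return d
After constant-fold (5 stmts):
  y = 6
  d = y
  u = y
  v = d - 9
  return d
After copy-propagate (5 stmts):
  y = 6
  d = 6
  u = 6
  v = 6 - 9
  return 6
After constant-fold (5 stmts):
  y = 6
  d = 6
  u = 6
  v = -3
  return 6
After dead-code-elim (1 stmts):
  return 6
Evaluate:
  y = 6  =>  y = 6
  d = y  =>  d = 6
  u = y  =>  u = 6
  v = d - 9  =>  v = -3
  return d = 6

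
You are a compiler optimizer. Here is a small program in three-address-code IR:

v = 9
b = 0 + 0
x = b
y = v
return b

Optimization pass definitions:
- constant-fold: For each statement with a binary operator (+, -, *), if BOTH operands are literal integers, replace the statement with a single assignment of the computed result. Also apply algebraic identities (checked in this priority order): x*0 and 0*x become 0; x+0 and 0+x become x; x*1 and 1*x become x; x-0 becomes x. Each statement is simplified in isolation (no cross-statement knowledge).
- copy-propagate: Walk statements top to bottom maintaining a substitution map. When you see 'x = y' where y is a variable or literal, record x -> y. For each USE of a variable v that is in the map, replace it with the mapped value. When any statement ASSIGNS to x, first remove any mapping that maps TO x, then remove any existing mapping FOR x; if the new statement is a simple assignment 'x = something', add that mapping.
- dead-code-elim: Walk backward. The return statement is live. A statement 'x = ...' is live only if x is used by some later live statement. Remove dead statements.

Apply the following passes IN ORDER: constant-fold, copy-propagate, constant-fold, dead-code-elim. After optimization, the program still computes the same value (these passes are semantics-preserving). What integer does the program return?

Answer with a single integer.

Initial IR:
  v = 9
  b = 0 + 0
  x = b
  y = v
  return b
After constant-fold (5 stmts):
  v = 9
  b = 0
  x = b
  y = v
  return b
After copy-propagate (5 stmts):
  v = 9
  b = 0
  x = 0
  y = 9
  return 0
After constant-fold (5 stmts):
  v = 9
  b = 0
  x = 0
  y = 9
  return 0
After dead-code-elim (1 stmts):
  return 0
Evaluate:
  v = 9  =>  v = 9
  b = 0 + 0  =>  b = 0
  x = b  =>  x = 0
  y = v  =>  y = 9
  return b = 0

Answer: 0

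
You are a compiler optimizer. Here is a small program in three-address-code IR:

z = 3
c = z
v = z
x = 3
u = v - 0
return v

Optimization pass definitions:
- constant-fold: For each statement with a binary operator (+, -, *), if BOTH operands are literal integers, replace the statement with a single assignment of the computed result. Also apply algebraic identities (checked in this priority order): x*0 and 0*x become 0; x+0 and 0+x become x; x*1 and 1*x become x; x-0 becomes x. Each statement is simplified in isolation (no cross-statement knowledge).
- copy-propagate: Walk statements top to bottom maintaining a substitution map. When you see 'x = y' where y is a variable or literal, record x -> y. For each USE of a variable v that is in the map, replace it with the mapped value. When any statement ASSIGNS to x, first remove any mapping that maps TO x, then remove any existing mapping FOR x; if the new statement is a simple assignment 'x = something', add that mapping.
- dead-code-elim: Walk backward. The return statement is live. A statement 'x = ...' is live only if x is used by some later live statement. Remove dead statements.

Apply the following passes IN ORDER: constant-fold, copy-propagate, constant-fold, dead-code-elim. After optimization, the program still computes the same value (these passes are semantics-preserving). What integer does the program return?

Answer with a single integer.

Answer: 3

Derivation:
Initial IR:
  z = 3
  c = z
  v = z
  x = 3
  u = v - 0
  return v
After constant-fold (6 stmts):
  z = 3
  c = z
  v = z
  x = 3
  u = v
  return v
After copy-propagate (6 stmts):
  z = 3
  c = 3
  v = 3
  x = 3
  u = 3
  return 3
After constant-fold (6 stmts):
  z = 3
  c = 3
  v = 3
  x = 3
  u = 3
  return 3
After dead-code-elim (1 stmts):
  return 3
Evaluate:
  z = 3  =>  z = 3
  c = z  =>  c = 3
  v = z  =>  v = 3
  x = 3  =>  x = 3
  u = v - 0  =>  u = 3
  return v = 3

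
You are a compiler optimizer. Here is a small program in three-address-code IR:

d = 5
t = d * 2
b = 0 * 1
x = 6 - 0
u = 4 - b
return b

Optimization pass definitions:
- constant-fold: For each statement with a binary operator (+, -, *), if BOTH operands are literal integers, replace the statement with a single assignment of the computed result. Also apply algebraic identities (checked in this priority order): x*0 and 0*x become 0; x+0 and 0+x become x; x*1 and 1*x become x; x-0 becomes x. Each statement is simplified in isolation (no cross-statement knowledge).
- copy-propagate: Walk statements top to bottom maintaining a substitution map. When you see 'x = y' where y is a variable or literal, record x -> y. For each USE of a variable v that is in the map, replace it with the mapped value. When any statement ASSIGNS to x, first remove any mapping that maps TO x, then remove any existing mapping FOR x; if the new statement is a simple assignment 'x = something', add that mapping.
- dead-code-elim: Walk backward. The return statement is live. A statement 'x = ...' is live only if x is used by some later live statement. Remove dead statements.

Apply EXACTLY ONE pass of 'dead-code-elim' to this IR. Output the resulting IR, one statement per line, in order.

Answer: b = 0 * 1
return b

Derivation:
Applying dead-code-elim statement-by-statement:
  [6] return b  -> KEEP (return); live=['b']
  [5] u = 4 - b  -> DEAD (u not live)
  [4] x = 6 - 0  -> DEAD (x not live)
  [3] b = 0 * 1  -> KEEP; live=[]
  [2] t = d * 2  -> DEAD (t not live)
  [1] d = 5  -> DEAD (d not live)
Result (2 stmts):
  b = 0 * 1
  return b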